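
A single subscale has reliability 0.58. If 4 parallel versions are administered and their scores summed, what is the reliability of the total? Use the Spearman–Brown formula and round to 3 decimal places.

ρ_k = kρ / (1 + (k−1)ρ) = 4·0.58 / (1 + 3·0.58) = 2.320 / 2.740 = 0.847.

0.847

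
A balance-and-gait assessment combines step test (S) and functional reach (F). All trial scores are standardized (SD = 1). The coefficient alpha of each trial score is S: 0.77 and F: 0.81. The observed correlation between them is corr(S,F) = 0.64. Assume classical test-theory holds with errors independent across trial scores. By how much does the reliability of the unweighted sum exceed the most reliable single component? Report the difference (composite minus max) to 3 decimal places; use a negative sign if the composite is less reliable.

Var(sum) = 2 + 1.28 = 3.28; true-score variance = 1.58 + 1.28 = 2.86; composite reliability = 0.8720.
Max component reliability = 0.8100.
Difference = 0.8720 − 0.8100 = 0.062.

0.062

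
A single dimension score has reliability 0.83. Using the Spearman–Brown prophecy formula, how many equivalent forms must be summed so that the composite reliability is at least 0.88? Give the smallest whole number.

2

k ≥ ρ*(1−ρ₁)/(ρ₁(1−ρ*)) = 0.88·0.17 / (0.83·0.12) = 1.502.
Smallest integer k = 2.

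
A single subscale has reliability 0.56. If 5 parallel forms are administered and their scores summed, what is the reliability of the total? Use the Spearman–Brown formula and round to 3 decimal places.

ρ_k = kρ / (1 + (k−1)ρ) = 5·0.56 / (1 + 4·0.56) = 2.800 / 3.240 = 0.864.

0.864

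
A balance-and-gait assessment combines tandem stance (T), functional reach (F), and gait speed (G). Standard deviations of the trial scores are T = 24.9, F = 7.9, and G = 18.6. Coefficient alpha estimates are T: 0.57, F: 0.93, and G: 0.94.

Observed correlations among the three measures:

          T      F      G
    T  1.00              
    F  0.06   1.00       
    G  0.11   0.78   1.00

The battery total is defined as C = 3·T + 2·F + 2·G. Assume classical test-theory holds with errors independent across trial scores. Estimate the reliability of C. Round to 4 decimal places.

Var(C) = 3²·24.9² + 2²·7.9² + 2²·18.6² + 2·[6·24.9·7.9·0.06 + 6·24.9·18.6·0.11 + 4·7.9·18.6·0.78] = 7213.57 + 1669.88 = 8883.45.
Under uncorrelated errors the observed covariances equal the true-score covariances, so only the own-variance terms attenuate.
True-score variance = [3²·24.9²·0.57 + 2²·7.9²·0.93 + 2²·18.6²·0.94] + 1669.88 = 4713.63 + 1669.88 = 6383.51.
Reliability = 6383.51 / 8883.45 = 0.7186.

0.7186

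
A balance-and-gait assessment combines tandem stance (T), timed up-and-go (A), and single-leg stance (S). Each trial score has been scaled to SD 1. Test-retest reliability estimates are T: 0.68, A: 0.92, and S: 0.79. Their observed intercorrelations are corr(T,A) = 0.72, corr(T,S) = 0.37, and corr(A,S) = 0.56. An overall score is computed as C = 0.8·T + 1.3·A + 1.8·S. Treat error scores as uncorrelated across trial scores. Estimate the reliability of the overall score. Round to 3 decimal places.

Var(C) = 0.8² + 1.3² + 1.8² + 2·[1.04·0.72 + 1.44·0.37 + 2.34·0.56] = 5.57 + 5.184 = 10.754.
Because errors are independent across components, Cov(Tᵢ,Tⱼ) = Cov(Xᵢ,Xⱼ); the off-diagonal part of the true-score variance is the same as above.
True-score variance = [0.8²·0.68 + 1.3²·0.92 + 1.8²·0.79] + 5.184 = 4.5496 + 5.184 = 9.7336.
Reliability = 9.7336 / 10.754 = 0.905.

0.905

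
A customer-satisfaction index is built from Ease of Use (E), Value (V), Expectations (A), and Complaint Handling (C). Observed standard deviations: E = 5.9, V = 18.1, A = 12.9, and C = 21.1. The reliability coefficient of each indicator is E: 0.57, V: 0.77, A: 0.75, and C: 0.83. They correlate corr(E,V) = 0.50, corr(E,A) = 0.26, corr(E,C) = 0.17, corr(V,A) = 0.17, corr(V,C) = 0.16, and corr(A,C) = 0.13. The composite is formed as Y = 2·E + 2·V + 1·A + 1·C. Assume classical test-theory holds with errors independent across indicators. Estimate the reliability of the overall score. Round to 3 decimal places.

Var(Y) = 2²·5.9² + 2²·18.1² + 12.9² + 21.1² + 2·[4·5.9·18.1·0.50 + 2·5.9·12.9·0.26 + 2·5.9·21.1·0.17 + 2·18.1·12.9·0.17 + 2·18.1·21.1·0.16 + 12.9·21.1·0.13] = 2061.3 + 1064.93 = 3126.23.
With uncorrelated errors the cross-covariances are all true-score covariance, so they carry over unchanged; only the diagonal terms shrink to ρᵢσᵢ².
True-score variance = [2²·5.9²·0.57 + 2²·18.1²·0.77 + 12.9²·0.75 + 21.1²·0.83] + 1064.93 = 1582.74 + 1064.93 = 2647.67.
Reliability = 2647.67 / 3126.23 = 0.847.

0.847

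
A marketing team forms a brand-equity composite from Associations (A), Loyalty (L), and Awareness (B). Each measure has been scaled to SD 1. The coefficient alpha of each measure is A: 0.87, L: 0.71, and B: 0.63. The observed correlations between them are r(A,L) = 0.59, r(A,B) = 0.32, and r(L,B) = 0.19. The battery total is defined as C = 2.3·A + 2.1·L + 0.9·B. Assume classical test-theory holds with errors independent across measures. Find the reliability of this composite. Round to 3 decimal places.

0.876

Var(C) = 2.3² + 2.1² + 0.9² + 2·[4.83·0.59 + 2.07·0.32 + 1.89·0.19] = 10.51 + 7.7424 = 18.2524.
Because errors are independent across components, Cov(Tᵢ,Tⱼ) = Cov(Xᵢ,Xⱼ); the off-diagonal part of the true-score variance is the same as above.
True-score variance = [2.3²·0.87 + 2.1²·0.71 + 0.9²·0.63] + 7.7424 = 8.2437 + 7.7424 = 15.9861.
Reliability = 15.9861 / 18.2524 = 0.876.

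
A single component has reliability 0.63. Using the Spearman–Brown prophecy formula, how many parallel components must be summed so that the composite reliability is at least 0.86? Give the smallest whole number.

4

k ≥ ρ*(1−ρ₁)/(ρ₁(1−ρ*)) = 0.86·0.37 / (0.63·0.14) = 3.608.
Smallest integer k = 4.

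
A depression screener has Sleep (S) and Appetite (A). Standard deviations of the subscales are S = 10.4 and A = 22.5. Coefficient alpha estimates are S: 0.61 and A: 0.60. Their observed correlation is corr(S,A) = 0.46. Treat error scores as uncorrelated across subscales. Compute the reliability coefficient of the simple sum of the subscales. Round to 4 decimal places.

0.7051

Var(S+A) = 10.4² + 22.5² + 2·[10.4·22.5·0.46] = 614.41 + 215.28 = 829.69.
With uncorrelated errors the cross-covariances are all true-score covariance, so they carry over unchanged; only the diagonal terms shrink to ρᵢσᵢ².
True-score variance = [10.4²·0.61 + 22.5²·0.60] + 215.28 = 369.728 + 215.28 = 585.008.
Reliability = 585.008 / 829.69 = 0.7051.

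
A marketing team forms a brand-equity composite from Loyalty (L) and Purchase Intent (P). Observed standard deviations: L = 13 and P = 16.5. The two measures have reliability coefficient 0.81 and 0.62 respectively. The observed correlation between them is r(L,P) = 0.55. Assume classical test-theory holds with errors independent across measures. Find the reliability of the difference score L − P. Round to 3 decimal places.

Var(L−P) = 13² + 16.5² − 2·13·16.5·0.55 = 441.25 − 235.95 = 205.3.
With uncorrelated errors the cross-covariances are all true-score covariance, so they carry over unchanged; only the diagonal terms shrink to ρᵢσᵢ².
True-score variance = [13²·0.81 + 16.5²·0.62] − 235.95 = 305.685 − 235.95 = 69.735.
Reliability = 69.735 / 205.3 = 0.340.

0.340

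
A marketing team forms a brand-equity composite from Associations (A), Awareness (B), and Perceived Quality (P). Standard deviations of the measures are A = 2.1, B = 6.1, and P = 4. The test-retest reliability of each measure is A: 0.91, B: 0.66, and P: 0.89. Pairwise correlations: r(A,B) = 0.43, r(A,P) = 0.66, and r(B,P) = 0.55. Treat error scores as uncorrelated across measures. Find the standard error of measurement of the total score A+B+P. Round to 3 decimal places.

Var(total) = 57.62 + 48.9446 = 106.565.
True-score variance = 42.8117 + 48.9446 = 91.7563, so reliability = 0.8610.
Error variance = 106.565 − 91.7563 = 14.8083; SEM = √14.8083 = 3.848.

3.848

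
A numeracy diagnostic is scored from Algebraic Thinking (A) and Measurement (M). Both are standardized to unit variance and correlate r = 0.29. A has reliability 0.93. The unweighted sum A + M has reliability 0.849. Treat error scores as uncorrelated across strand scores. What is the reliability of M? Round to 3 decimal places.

0.680

Var(A+M) = 2 + 2·0.29 = 2.580.
True-score variance = ρ_A + ρ_M + 2·0.29, so 0.849 = (0.93 + ρ_M + 0.58) / 2.580.
ρ_M = 0.849·2.580 − 0.93 − 0.58 = 0.680.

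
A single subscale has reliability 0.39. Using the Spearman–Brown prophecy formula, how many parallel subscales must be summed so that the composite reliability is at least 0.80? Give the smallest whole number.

7

k ≥ ρ*(1−ρ₁)/(ρ₁(1−ρ*)) = 0.80·0.61 / (0.39·0.20) = 6.256.
Smallest integer k = 7.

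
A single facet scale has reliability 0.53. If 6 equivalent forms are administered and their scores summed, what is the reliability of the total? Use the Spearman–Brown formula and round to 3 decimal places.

ρ_k = kρ / (1 + (k−1)ρ) = 6·0.53 / (1 + 5·0.53) = 3.180 / 3.650 = 0.871.

0.871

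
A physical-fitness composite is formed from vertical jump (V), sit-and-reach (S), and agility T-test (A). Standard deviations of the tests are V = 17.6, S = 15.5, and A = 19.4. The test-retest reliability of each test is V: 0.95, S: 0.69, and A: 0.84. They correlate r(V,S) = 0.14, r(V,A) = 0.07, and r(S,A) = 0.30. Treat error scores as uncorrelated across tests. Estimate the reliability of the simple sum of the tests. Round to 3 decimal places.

Var(V+S+A) = 17.6² + 15.5² + 19.4² + 2·[17.6·15.5·0.14 + 17.6·19.4·0.07 + 15.5·19.4·0.30] = 926.37 + 304.606 = 1230.98.
With uncorrelated errors the cross-covariances are all true-score covariance, so they carry over unchanged; only the diagonal terms shrink to ρᵢσᵢ².
True-score variance = [17.6²·0.95 + 15.5²·0.69 + 19.4²·0.84] + 304.606 = 776.187 + 304.606 = 1080.79.
Reliability = 1080.79 / 1230.98 = 0.878.

0.878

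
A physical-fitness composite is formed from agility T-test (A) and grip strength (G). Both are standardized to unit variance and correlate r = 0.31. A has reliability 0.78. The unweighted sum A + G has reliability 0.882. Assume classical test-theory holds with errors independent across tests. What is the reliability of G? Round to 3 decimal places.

Var(A+G) = 2 + 2·0.31 = 2.620.
True-score variance = ρ_A + ρ_G + 2·0.31, so 0.882 = (0.78 + ρ_G + 0.62) / 2.620.
ρ_G = 0.882·2.620 − 0.78 − 0.62 = 0.911.

0.911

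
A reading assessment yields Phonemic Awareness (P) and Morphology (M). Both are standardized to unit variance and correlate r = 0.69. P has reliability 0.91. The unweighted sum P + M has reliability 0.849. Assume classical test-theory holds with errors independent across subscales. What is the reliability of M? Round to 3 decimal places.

0.580

Var(P+M) = 2 + 2·0.69 = 3.380.
True-score variance = ρ_P + ρ_M + 2·0.69, so 0.849 = (0.91 + ρ_M + 1.38) / 3.380.
ρ_M = 0.849·3.380 − 0.91 − 1.38 = 0.580.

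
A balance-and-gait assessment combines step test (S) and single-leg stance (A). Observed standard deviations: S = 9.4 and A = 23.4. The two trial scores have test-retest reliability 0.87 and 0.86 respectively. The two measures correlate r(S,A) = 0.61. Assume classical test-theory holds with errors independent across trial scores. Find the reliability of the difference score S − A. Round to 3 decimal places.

Var(S−A) = 9.4² + 23.4² − 2·9.4·23.4·0.61 = 635.92 − 268.351 = 367.569.
With uncorrelated errors the cross-covariances are all true-score covariance, so they carry over unchanged; only the diagonal terms shrink to ρᵢσᵢ².
True-score variance = [9.4²·0.87 + 23.4²·0.86] − 268.351 = 547.775 − 268.351 = 279.424.
Reliability = 279.424 / 367.569 = 0.760.

0.760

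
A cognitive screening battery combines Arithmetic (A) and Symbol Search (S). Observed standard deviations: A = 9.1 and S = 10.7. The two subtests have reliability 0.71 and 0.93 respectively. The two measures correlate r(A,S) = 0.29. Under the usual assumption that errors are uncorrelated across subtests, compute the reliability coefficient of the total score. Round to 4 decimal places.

0.8738

Var(A+S) = 9.1² + 10.7² + 2·[9.1·10.7·0.29] = 197.3 + 56.4746 = 253.775.
Under uncorrelated errors the observed covariances equal the true-score covariances, so only the own-variance terms attenuate.
True-score variance = [9.1²·0.71 + 10.7²·0.93] + 56.4746 = 165.271 + 56.4746 = 221.745.
Reliability = 221.745 / 253.775 = 0.8738.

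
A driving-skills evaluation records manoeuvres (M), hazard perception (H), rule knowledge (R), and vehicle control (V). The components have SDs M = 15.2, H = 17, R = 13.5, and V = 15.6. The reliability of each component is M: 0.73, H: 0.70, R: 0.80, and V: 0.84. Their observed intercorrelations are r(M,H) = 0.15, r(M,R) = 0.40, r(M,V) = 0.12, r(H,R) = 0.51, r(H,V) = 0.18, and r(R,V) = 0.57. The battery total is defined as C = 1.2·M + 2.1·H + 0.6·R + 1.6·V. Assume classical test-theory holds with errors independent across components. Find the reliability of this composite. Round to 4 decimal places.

0.8359

Var(C) = 1.2²·15.2² + 2.1²·17² + 0.6²·13.5² + 1.6²·15.6² + 2·[2.52·15.2·17·0.15 + 0.72·15.2·13.5·0.40 + 1.92·15.2·15.6·0.12 + 1.26·17·13.5·0.51 + 3.36·17·15.6·0.18 + 0.96·13.5·15.6·0.57] = 2295.8 + 1269.03 = 3564.83.
Because errors are independent across components, Cov(Tᵢ,Tⱼ) = Cov(Xᵢ,Xⱼ); the off-diagonal part of the true-score variance is the same as above.
True-score variance = [1.2²·15.2²·0.73 + 2.1²·17²·0.70 + 0.6²·13.5²·0.80 + 1.6²·15.6²·0.84] + 1269.03 = 1710.82 + 1269.03 = 2979.85.
Reliability = 2979.85 / 3564.83 = 0.8359.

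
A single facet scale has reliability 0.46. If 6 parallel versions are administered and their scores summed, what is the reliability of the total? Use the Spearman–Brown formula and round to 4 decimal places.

0.8364

ρ_k = kρ / (1 + (k−1)ρ) = 6·0.46 / (1 + 5·0.46) = 2.760 / 3.300 = 0.8364.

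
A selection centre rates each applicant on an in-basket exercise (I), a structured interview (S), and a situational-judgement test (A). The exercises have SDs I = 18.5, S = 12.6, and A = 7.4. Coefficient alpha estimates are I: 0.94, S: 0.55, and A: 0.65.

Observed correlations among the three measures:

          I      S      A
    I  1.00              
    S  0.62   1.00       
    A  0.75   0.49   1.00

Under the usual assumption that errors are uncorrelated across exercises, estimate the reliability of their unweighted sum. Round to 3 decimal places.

0.903

Var(I+S+A) = 18.5² + 12.6² + 7.4² + 2·[18.5·12.6·0.62 + 18.5·7.4·0.75 + 12.6·7.4·0.49] = 555.77 + 585.769 = 1141.54.
Under uncorrelated errors the observed covariances equal the true-score covariances, so only the own-variance terms attenuate.
True-score variance = [18.5²·0.94 + 12.6²·0.55 + 7.4²·0.65] + 585.769 = 444.627 + 585.769 = 1030.4.
Reliability = 1030.4 / 1141.54 = 0.903.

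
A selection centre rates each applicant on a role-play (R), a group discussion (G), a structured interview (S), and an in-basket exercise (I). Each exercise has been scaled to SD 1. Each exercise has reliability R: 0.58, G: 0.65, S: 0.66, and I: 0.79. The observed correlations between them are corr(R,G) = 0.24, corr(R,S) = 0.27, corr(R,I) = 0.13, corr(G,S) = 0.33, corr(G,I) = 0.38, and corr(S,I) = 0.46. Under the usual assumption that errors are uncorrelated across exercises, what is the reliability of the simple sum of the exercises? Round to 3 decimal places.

Var(R+G+S+I) = 4 + 2·[0.24 + 0.27 + 0.13 + 0.33 + 0.38 + 0.46] = 4 + 3.62 = 7.62.
Because errors are independent across components, Cov(Tᵢ,Tⱼ) = Cov(Xᵢ,Xⱼ); the off-diagonal part of the true-score variance is the same as above.
True-score variance = [0.58 + 0.65 + 0.66 + 0.79] + 3.62 = 2.68 + 3.62 = 6.3.
Reliability = 6.3 / 7.62 = 0.827.

0.827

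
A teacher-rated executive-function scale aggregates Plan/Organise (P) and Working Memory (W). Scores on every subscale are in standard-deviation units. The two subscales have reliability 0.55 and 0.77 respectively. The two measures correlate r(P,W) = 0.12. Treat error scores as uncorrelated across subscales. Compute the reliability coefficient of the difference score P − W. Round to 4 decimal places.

0.6136

Var(P−W) = 1 + 1 − 2·0.12 = 2 − 0.24 = 1.76.
Because errors are independent across components, Cov(Tᵢ,Tⱼ) = Cov(Xᵢ,Xⱼ); the off-diagonal part of the true-score variance is the same as above.
True-score variance = [0.55 + 0.77] − 0.24 = 1.32 − 0.24 = 1.08.
Reliability = 1.08 / 1.76 = 0.6136.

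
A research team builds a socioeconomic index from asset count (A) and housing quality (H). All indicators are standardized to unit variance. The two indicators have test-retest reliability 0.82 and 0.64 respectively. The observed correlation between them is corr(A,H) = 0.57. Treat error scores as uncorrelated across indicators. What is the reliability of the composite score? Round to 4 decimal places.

0.8280

Var(A+H) = 2 + 2·[0.57] = 2 + 1.14 = 3.14.
With uncorrelated errors the cross-covariances are all true-score covariance, so they carry over unchanged; only the diagonal terms shrink to ρᵢσᵢ².
True-score variance = [0.82 + 0.64] + 1.14 = 1.46 + 1.14 = 2.6.
Reliability = 2.6 / 3.14 = 0.8280.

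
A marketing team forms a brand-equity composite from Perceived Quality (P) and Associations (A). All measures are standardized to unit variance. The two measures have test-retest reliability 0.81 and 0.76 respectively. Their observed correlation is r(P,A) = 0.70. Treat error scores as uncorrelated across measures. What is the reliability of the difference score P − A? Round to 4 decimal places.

0.2833

Var(P−A) = 1 + 1 − 2·0.70 = 2 − 1.4 = 0.6.
With uncorrelated errors the cross-covariances are all true-score covariance, so they carry over unchanged; only the diagonal terms shrink to ρᵢσᵢ².
True-score variance = [0.81 + 0.76] − 1.4 = 1.57 − 1.4 = 0.17.
Reliability = 0.17 / 0.6 = 0.2833.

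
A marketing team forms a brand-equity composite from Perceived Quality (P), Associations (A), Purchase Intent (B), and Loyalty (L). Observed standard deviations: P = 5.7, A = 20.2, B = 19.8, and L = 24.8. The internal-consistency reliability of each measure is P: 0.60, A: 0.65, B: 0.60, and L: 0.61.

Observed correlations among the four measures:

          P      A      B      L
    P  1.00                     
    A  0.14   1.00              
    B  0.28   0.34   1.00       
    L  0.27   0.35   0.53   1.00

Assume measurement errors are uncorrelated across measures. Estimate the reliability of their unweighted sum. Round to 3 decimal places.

Var(P+A+B+L) = 5.7² + 20.2² + 19.8² + 24.8² + 2·[5.7·20.2·0.14 + 5.7·19.8·0.28 + 5.7·24.8·0.27 + 20.2·19.8·0.34 + 20.2·24.8·0.35 + 19.8·24.8·0.53] = 1447.61 + 1314.92 = 2762.53.
Because errors are independent across components, Cov(Tᵢ,Tⱼ) = Cov(Xᵢ,Xⱼ); the off-diagonal part of the true-score variance is the same as above.
True-score variance = [5.7²·0.60 + 20.2²·0.65 + 19.8²·0.60 + 24.8²·0.61] + 1314.92 = 895.118 + 1314.92 = 2210.04.
Reliability = 2210.04 / 2762.53 = 0.800.

0.800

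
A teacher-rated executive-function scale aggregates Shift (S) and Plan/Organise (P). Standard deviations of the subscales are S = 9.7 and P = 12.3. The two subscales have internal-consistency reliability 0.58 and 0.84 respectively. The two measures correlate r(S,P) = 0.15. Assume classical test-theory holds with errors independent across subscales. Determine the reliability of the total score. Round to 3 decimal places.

0.773

Var(S+P) = 9.7² + 12.3² + 2·[9.7·12.3·0.15] = 245.38 + 35.793 = 281.173.
With uncorrelated errors the cross-covariances are all true-score covariance, so they carry over unchanged; only the diagonal terms shrink to ρᵢσᵢ².
True-score variance = [9.7²·0.58 + 12.3²·0.84] + 35.793 = 181.656 + 35.793 = 217.449.
Reliability = 217.449 / 281.173 = 0.773.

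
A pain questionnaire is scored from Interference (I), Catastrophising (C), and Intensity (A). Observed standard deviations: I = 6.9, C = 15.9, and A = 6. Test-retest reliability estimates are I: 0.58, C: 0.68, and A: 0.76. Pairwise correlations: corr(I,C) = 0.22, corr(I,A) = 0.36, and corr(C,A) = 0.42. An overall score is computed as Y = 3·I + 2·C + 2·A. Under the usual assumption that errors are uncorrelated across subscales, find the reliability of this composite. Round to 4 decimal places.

0.7732

Var(Y) = 3²·6.9² + 2²·15.9² + 2²·6² + 2·[6·6.9·15.9·0.22 + 6·6.9·6·0.36 + 4·15.9·6·0.42] = 1583.73 + 789.026 = 2372.76.
With uncorrelated errors the cross-covariances are all true-score covariance, so they carry over unchanged; only the diagonal terms shrink to ρᵢσᵢ².
True-score variance = [3²·6.9²·0.58 + 2²·15.9²·0.68 + 2²·6²·0.76] + 789.026 = 1045.61 + 789.026 = 1834.63.
Reliability = 1834.63 / 2372.76 = 0.7732.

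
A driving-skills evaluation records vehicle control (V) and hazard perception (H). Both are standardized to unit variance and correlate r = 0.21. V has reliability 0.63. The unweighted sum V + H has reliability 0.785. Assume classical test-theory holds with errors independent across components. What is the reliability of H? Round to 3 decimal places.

0.850

Var(V+H) = 2 + 2·0.21 = 2.420.
True-score variance = ρ_V + ρ_H + 2·0.21, so 0.785 = (0.63 + ρ_H + 0.42) / 2.420.
ρ_H = 0.785·2.420 − 0.63 − 0.42 = 0.850.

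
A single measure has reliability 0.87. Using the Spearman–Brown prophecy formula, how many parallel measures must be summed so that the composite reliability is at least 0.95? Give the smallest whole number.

3

k ≥ ρ*(1−ρ₁)/(ρ₁(1−ρ*)) = 0.95·0.13 / (0.87·0.05) = 2.839.
Smallest integer k = 3.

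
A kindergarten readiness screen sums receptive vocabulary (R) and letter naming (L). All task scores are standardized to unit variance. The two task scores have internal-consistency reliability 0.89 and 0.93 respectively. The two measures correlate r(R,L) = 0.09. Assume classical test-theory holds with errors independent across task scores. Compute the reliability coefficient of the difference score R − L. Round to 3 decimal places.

Var(R−L) = 1 + 1 − 2·0.09 = 2 − 0.18 = 1.82.
Under uncorrelated errors the observed covariances equal the true-score covariances, so only the own-variance terms attenuate.
True-score variance = [0.89 + 0.93] − 0.18 = 1.82 − 0.18 = 1.64.
Reliability = 1.64 / 1.82 = 0.901.

0.901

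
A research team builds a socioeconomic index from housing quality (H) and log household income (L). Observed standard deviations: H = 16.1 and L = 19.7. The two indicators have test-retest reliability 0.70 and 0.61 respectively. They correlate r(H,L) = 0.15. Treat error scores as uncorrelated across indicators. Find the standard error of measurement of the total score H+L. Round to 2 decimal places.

Var(total) = 647.3 + 95.151 = 742.451.
True-score variance = 418.182 + 95.151 = 513.333, so reliability = 0.6914.
Error variance = 742.451 − 513.333 = 229.118; SEM = √229.118 = 15.14.

15.14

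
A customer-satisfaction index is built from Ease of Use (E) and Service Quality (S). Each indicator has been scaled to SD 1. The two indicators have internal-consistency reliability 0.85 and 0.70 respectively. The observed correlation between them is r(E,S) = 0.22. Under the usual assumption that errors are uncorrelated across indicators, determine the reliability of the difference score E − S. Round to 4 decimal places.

0.7115

Var(E−S) = 1 + 1 − 2·0.22 = 2 − 0.44 = 1.56.
Because errors are independent across components, Cov(Tᵢ,Tⱼ) = Cov(Xᵢ,Xⱼ); the off-diagonal part of the true-score variance is the same as above.
True-score variance = [0.85 + 0.70] − 0.44 = 1.55 − 0.44 = 1.11.
Reliability = 1.11 / 1.56 = 0.7115.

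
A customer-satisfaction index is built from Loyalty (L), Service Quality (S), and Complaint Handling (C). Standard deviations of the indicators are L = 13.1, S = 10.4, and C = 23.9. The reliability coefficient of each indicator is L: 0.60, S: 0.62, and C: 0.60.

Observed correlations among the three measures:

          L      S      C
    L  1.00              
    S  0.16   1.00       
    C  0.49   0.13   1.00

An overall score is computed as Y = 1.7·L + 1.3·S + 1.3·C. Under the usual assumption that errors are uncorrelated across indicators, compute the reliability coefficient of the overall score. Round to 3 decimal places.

Var(Y) = 1.7²·13.1² + 1.3²·10.4² + 1.3²·23.9² + 2·[2.21·13.1·10.4·0.16 + 2.21·13.1·23.9·0.49 + 1.69·10.4·23.9·0.13] = 1644.09 + 883.657 = 2527.74.
With uncorrelated errors the cross-covariances are all true-score covariance, so they carry over unchanged; only the diagonal terms shrink to ρᵢσᵢ².
True-score variance = [1.7²·13.1²·0.60 + 1.3²·10.4²·0.62 + 1.3²·23.9²·0.60] + 883.657 = 990.109 + 883.657 = 1873.77.
Reliability = 1873.77 / 2527.74 = 0.741.

0.741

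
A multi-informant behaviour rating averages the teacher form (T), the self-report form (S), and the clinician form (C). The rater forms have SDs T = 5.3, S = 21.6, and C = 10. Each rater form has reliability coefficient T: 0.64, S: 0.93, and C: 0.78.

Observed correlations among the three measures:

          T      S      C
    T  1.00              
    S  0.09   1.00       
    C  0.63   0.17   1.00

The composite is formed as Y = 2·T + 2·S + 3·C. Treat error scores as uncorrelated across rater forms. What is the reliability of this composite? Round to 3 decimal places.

Var(Y) = 2²·5.3² + 2²·21.6² + 3²·10² + 2·[4·5.3·21.6·0.09 + 6·5.3·10·0.63 + 6·21.6·10·0.17] = 2878.6 + 923.746 = 3802.35.
Under uncorrelated errors the observed covariances equal the true-score covariances, so only the own-variance terms attenuate.
True-score variance = [2²·5.3²·0.64 + 2²·21.6²·0.93 + 3²·10²·0.78] + 923.746 = 2509.51 + 923.746 = 3433.26.
Reliability = 3433.26 / 3802.35 = 0.903.

0.903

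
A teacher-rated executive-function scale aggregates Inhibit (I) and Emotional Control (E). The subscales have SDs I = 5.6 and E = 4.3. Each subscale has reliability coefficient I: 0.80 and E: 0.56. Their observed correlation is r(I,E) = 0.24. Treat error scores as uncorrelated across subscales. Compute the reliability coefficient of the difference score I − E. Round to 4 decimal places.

0.6237

Var(I−E) = 5.6² + 4.3² − 2·5.6·4.3·0.24 = 49.85 − 11.5584 = 38.2916.
Under uncorrelated errors the observed covariances equal the true-score covariances, so only the own-variance terms attenuate.
True-score variance = [5.6²·0.80 + 4.3²·0.56] − 11.5584 = 35.4424 − 11.5584 = 23.884.
Reliability = 23.884 / 38.2916 = 0.6237.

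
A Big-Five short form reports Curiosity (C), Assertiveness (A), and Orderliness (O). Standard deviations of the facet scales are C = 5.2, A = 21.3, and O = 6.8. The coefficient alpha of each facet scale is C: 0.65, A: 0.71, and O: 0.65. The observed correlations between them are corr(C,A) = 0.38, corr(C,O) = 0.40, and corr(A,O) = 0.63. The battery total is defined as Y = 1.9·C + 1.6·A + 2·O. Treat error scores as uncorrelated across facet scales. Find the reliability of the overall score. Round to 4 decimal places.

0.8178

Var(Y) = 1.9²·5.2² + 1.6²·21.3² + 2²·6.8² + 2·[3.04·5.2·21.3·0.38 + 3.8·5.2·6.8·0.40 + 3.2·21.3·6.8·0.63] = 1444.02 + 947.389 = 2391.41.
Because errors are independent across components, Cov(Tᵢ,Tⱼ) = Cov(Xᵢ,Xⱼ); the off-diagonal part of the true-score variance is the same as above.
True-score variance = [1.9²·5.2²·0.65 + 1.6²·21.3²·0.71 + 2²·6.8²·0.65] + 947.389 = 1008.3 + 947.389 = 1955.69.
Reliability = 1955.69 / 2391.41 = 0.8178.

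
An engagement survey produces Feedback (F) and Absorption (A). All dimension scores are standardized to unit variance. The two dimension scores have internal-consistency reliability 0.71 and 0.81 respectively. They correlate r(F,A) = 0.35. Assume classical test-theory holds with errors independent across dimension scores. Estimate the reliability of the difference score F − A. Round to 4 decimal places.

Var(F−A) = 1 + 1 − 2·0.35 = 2 − 0.7 = 1.3.
With uncorrelated errors the cross-covariances are all true-score covariance, so they carry over unchanged; only the diagonal terms shrink to ρᵢσᵢ².
True-score variance = [0.71 + 0.81] − 0.7 = 1.52 − 0.7 = 0.82.
Reliability = 0.82 / 1.3 = 0.6308.

0.6308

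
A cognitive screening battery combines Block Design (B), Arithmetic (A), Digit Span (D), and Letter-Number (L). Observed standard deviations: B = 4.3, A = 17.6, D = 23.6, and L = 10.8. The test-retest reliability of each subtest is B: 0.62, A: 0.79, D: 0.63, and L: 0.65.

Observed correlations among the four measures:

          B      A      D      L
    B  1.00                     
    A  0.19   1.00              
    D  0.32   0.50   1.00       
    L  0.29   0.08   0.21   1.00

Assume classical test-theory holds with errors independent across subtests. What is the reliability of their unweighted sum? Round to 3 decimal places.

Var(B+A+D+L) = 4.3² + 17.6² + 23.6² + 10.8² + 2·[4.3·17.6·0.19 + 4.3·23.6·0.32 + 4.3·10.8·0.29 + 17.6·23.6·0.50 + 17.6·10.8·0.08 + 23.6·10.8·0.21] = 1001.85 + 673.463 = 1675.31.
Under uncorrelated errors the observed covariances equal the true-score covariances, so only the own-variance terms attenuate.
True-score variance = [4.3²·0.62 + 17.6²·0.79 + 23.6²·0.63 + 10.8²·0.65] + 673.463 = 682.875 + 673.463 = 1356.34.
Reliability = 1356.34 / 1675.31 = 0.810.

0.810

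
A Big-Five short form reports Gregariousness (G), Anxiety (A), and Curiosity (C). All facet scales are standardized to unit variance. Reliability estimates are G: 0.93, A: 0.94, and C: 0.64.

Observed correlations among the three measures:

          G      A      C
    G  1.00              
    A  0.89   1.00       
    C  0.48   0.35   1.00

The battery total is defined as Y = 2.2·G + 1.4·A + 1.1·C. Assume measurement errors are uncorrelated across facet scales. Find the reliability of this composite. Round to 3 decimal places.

0.947

Var(Y) = 2.2² + 1.4² + 1.1² + 2·[3.08·0.89 + 2.42·0.48 + 1.54·0.35] = 8.01 + 8.8836 = 16.8936.
With uncorrelated errors the cross-covariances are all true-score covariance, so they carry over unchanged; only the diagonal terms shrink to ρᵢσᵢ².
True-score variance = [2.2²·0.93 + 1.4²·0.94 + 1.1²·0.64] + 8.8836 = 7.118 + 8.8836 = 16.0016.
Reliability = 16.0016 / 16.8936 = 0.947.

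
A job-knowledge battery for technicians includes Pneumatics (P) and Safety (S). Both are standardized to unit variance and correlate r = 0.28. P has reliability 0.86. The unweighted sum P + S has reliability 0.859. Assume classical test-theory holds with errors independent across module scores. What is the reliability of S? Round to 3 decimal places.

0.779

Var(P+S) = 2 + 2·0.28 = 2.560.
True-score variance = ρ_P + ρ_S + 2·0.28, so 0.859 = (0.86 + ρ_S + 0.56) / 2.560.
ρ_S = 0.859·2.560 − 0.86 − 0.56 = 0.779.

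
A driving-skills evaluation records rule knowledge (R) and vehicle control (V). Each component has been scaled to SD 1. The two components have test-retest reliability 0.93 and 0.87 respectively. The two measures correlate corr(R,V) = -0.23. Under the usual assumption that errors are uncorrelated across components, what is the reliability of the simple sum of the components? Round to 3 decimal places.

0.870

Var(R+V) = 2 + 2·[(-0.23)] = 2 − 0.46 = 1.54.
Under uncorrelated errors the observed covariances equal the true-score covariances, so only the own-variance terms attenuate.
True-score variance = [0.93 + 0.87] − 0.46 = 1.8 − 0.46 = 1.34.
Reliability = 1.34 / 1.54 = 0.870.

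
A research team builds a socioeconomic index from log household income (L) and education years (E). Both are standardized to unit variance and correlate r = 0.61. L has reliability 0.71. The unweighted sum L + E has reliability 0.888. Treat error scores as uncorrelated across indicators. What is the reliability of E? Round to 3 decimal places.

0.929

Var(L+E) = 2 + 2·0.61 = 3.220.
True-score variance = ρ_L + ρ_E + 2·0.61, so 0.888 = (0.71 + ρ_E + 1.22) / 3.220.
ρ_E = 0.888·3.220 − 0.71 − 1.22 = 0.929.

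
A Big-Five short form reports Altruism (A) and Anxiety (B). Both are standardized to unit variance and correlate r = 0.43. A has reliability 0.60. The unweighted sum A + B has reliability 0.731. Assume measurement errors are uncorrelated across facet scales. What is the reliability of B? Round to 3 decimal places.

Var(A+B) = 2 + 2·0.43 = 2.860.
True-score variance = ρ_A + ρ_B + 2·0.43, so 0.731 = (0.60 + ρ_B + 0.86) / 2.860.
ρ_B = 0.731·2.860 − 0.60 − 0.86 = 0.631.

0.631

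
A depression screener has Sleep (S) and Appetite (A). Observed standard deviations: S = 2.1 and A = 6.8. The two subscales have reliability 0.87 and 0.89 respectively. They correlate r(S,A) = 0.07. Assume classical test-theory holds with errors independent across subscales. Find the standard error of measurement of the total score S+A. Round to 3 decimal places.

2.379

Var(total) = 50.65 + 1.9992 = 52.6492.
True-score variance = 44.9903 + 1.9992 = 46.9895, so reliability = 0.8925.
Error variance = 52.6492 − 46.9895 = 5.6597; SEM = √5.6597 = 2.379.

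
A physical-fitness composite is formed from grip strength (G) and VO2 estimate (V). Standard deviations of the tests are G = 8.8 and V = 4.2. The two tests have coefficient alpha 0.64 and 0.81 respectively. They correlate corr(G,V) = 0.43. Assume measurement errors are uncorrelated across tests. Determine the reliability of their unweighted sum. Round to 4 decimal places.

0.7538

Var(G+V) = 8.8² + 4.2² + 2·[8.8·4.2·0.43] = 95.08 + 31.7856 = 126.866.
Because errors are independent across components, Cov(Tᵢ,Tⱼ) = Cov(Xᵢ,Xⱼ); the off-diagonal part of the true-score variance is the same as above.
True-score variance = [8.8²·0.64 + 4.2²·0.81] + 31.7856 = 63.85 + 31.7856 = 95.6356.
Reliability = 95.6356 / 126.866 = 0.7538.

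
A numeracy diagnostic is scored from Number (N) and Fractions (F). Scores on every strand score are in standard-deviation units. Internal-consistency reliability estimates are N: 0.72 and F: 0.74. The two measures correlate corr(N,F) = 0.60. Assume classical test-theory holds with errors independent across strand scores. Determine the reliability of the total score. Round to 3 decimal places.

0.831

Var(N+F) = 2 + 2·[0.60] = 2 + 1.2 = 3.2.
Because errors are independent across components, Cov(Tᵢ,Tⱼ) = Cov(Xᵢ,Xⱼ); the off-diagonal part of the true-score variance is the same as above.
True-score variance = [0.72 + 0.74] + 1.2 = 1.46 + 1.2 = 2.66.
Reliability = 2.66 / 3.2 = 0.831.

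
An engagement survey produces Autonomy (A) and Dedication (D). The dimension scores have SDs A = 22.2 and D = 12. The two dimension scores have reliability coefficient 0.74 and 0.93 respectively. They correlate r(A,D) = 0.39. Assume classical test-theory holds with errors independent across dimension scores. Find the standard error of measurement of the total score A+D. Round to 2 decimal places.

Var(total) = 636.84 + 207.792 = 844.632.
True-score variance = 498.622 + 207.792 = 706.414, so reliability = 0.8364.
Error variance = 844.632 − 706.414 = 138.218; SEM = √138.218 = 11.76.

11.76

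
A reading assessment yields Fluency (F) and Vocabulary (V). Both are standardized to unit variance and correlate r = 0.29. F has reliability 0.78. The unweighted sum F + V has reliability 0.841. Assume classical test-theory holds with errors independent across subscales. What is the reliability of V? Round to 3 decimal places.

Var(F+V) = 2 + 2·0.29 = 2.580.
True-score variance = ρ_F + ρ_V + 2·0.29, so 0.841 = (0.78 + ρ_V + 0.58) / 2.580.
ρ_V = 0.841·2.580 − 0.78 − 0.58 = 0.810.

0.810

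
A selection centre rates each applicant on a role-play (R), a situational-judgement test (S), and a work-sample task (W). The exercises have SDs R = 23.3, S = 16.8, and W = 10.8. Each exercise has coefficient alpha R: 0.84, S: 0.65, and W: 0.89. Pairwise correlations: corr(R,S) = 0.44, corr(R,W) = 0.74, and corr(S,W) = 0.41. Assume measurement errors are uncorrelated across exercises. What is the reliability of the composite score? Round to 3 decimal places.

Var(R+S+W) = 23.3² + 16.8² + 10.8² + 2·[23.3·16.8·0.44 + 23.3·10.8·0.74 + 16.8·10.8·0.41] = 941.77 + 865.675 = 1807.45.
Because errors are independent across components, Cov(Tᵢ,Tⱼ) = Cov(Xᵢ,Xⱼ); the off-diagonal part of the true-score variance is the same as above.
True-score variance = [23.3²·0.84 + 16.8²·0.65 + 10.8²·0.89] + 865.675 = 743.293 + 865.675 = 1608.97.
Reliability = 1608.97 / 1807.45 = 0.890.

0.890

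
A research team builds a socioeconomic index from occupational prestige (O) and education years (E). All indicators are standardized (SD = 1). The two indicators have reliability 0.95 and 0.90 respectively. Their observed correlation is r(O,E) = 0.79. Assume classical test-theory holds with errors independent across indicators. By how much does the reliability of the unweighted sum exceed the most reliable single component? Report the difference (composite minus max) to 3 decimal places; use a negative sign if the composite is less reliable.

0.008

Var(sum) = 2 + 1.58 = 3.58; true-score variance = 1.85 + 1.58 = 3.43; composite reliability = 0.9581.
Max component reliability = 0.9500.
Difference = 0.9581 − 0.9500 = 0.008.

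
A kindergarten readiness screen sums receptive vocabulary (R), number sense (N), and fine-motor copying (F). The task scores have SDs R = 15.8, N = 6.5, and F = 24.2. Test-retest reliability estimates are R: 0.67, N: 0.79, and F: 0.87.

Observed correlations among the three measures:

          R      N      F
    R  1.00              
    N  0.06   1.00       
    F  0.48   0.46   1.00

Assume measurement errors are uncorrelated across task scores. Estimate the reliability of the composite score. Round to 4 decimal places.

0.8806

Var(R+N+F) = 15.8² + 6.5² + 24.2² + 2·[15.8·6.5·0.06 + 15.8·24.2·0.48 + 6.5·24.2·0.46] = 877.53 + 524.106 = 1401.64.
Under uncorrelated errors the observed covariances equal the true-score covariances, so only the own-variance terms attenuate.
True-score variance = [15.8²·0.67 + 6.5²·0.79 + 24.2²·0.87] + 524.106 = 710.143 + 524.106 = 1234.25.
Reliability = 1234.25 / 1401.64 = 0.8806.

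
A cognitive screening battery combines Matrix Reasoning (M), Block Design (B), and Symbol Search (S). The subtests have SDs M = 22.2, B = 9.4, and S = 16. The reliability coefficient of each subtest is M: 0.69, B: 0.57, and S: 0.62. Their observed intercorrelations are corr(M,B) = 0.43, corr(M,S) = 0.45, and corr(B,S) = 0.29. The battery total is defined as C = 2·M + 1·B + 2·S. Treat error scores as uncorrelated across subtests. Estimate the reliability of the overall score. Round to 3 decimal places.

0.788

Var(C) = 2²·22.2² + 9.4² + 2²·16² + 2·[2·22.2·9.4·0.43 + 4·22.2·16·0.45 + 2·9.4·16·0.29] = 3083.72 + 1812.11 = 4895.83.
Because errors are independent across components, Cov(Tᵢ,Tⱼ) = Cov(Xᵢ,Xⱼ); the off-diagonal part of the true-score variance is the same as above.
True-score variance = [2²·22.2²·0.69 + 9.4²·0.57 + 2²·16²·0.62] + 1812.11 = 2045.48 + 1812.11 = 3857.6.
Reliability = 3857.6 / 4895.83 = 0.788.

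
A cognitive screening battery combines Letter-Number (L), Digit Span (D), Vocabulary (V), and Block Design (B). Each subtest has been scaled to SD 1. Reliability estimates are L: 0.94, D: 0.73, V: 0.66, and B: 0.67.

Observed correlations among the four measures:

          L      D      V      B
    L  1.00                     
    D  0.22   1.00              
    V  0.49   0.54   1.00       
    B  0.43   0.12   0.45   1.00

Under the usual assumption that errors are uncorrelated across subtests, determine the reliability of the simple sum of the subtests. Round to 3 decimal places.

0.882

Var(L+D+V+B) = 4 + 2·[0.22 + 0.49 + 0.43 + 0.54 + 0.12 + 0.45] = 4 + 4.5 = 8.5.
With uncorrelated errors the cross-covariances are all true-score covariance, so they carry over unchanged; only the diagonal terms shrink to ρᵢσᵢ².
True-score variance = [0.94 + 0.73 + 0.66 + 0.67] + 4.5 = 3 + 4.5 = 7.5.
Reliability = 7.5 / 8.5 = 0.882.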